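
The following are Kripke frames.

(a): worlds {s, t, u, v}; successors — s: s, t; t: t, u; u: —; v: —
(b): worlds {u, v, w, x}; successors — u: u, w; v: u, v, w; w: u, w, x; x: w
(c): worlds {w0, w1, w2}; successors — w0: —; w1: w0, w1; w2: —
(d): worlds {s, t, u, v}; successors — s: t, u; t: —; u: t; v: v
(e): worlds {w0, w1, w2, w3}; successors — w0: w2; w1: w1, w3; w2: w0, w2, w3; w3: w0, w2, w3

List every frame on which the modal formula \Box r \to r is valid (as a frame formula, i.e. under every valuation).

The schema corresponds to reflexivity: \forall x Rxx.
(a): fails — world u does not see itself.
(b): fails — world x does not see itself.
(c): fails — world w0 does not see itself.
(d): fails — world s does not see itself.
(e): fails — world w0 does not see itself.
Valid on no frame.

none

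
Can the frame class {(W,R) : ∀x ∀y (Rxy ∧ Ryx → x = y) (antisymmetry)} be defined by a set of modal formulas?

Any modally definable frame class is closed under surjective bounded morphisms.
The 6-cycle (worlds s,t,u,v,w,x with s→t→u→v→w→x→s) is antisymmetric. Sending even-indexed worlds to • and odd-indexed worlds to ∘ is a surjective bounded morphism onto the two-world frame with •↔∘, which is not antisymmetric.
So the class is not modally definable.

Not modally definable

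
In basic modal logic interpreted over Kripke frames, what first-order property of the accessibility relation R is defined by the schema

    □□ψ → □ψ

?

density

Suppose □□ψ→□ψ is valid. Take Rxy and set V(ψ)={w : xR²w}. Then □□ψ at x, so □ψ at x, so ψ at y, i.e. ∃z(Rxz∧Rzy).
The converse is a direct semantic check.
So the correspondent is density.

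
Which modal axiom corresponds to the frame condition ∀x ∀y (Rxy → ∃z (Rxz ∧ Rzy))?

This is density; the standard corresponding axiom is C4: □□s → □s.
Suppose □□s→□s is valid. Take Rxy and set V(s)={w : xR²w}. Then □□s at x, so □s at x, so s at y, i.e. ∃z(Rxz∧Rzy).

□□s → □s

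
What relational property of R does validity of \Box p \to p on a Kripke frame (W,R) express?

Suppose □p→p is valid. At any x set V(p)={w : Rxw}. Then □p holds at x, so p holds at x, i.e. Rxx.
Conversely, on a frame with reflexivity the schema holds at every world under every valuation.
Frame condition: \forall x Rxx.

Reflexivity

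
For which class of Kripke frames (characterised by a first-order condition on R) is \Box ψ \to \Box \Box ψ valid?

Suppose □ψ→□□ψ is valid. Take Rxy, Ryz and set V(ψ)={w : Rxw}. Then □ψ at x, so □□ψ at x, so □ψ at y, so ψ at z, i.e. Rxz.

Transitivity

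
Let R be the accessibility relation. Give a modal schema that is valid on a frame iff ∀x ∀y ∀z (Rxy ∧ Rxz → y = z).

This is partial functionality; the standard corresponding axiom is CD: ◇q → □q.

◇q → □q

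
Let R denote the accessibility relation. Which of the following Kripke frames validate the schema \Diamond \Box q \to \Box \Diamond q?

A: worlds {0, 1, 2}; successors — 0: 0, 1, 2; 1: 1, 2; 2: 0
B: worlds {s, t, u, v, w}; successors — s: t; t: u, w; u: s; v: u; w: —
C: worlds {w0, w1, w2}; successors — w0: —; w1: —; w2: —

C

Frame correspondent (Sahlqvist): \forall x \forall y \forall z (Rxy \wedge Rxz \to \exists w (Ryw \wedge Rzw)) — i.e. convergence.
A: fails — R02 and R01 but 2 and 1 have no common successor.
B: fails — Rtw and Rtw but w and w have no common successor.
C: satisfies the condition.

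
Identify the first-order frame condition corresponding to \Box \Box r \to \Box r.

This schema is the C4 axiom.
It corresponds to density: \forall x \forall y (Rxy \to \exists z (Rxz \wedge Rzy)).

density: \forall x \forall y (Rxy \to \exists z (Rxz \wedge Rzy))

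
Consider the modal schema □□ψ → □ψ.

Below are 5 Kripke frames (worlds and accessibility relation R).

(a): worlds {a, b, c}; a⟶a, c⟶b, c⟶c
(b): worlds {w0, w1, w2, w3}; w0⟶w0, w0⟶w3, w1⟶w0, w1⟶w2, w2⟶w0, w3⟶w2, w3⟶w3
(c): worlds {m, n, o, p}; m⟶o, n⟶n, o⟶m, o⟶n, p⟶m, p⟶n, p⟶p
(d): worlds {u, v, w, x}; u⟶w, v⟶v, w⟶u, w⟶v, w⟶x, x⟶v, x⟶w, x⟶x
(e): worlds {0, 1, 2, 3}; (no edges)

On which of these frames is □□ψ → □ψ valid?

(a), (e)

Frame correspondent (Sahlqvist): ∀x ∀y (Rxy → ∃z (Rxz ∧ Rzy)) — i.e. density.
(a): holds.
(b): fails — Rw1w2 but no z with Rw1z and Rzw2.
(c): fails — Rom but no z with Roz and Rzm.
(d): fails — Rwu but no z with Rwz and Rzu.
(e): holds.
Valid on: (a), (e).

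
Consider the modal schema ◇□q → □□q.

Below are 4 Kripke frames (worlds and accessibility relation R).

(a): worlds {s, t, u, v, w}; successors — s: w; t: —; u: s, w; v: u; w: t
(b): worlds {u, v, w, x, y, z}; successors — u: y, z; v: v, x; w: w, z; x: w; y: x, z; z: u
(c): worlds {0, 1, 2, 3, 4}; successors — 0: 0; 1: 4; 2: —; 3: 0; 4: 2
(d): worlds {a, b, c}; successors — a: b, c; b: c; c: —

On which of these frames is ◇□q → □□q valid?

The schema corresponds to a generalized confluence (Geach) condition: ∀x ∀y ∀z ((xRy ∧ xR²z) → ∃w (yRw ∧ z = w)).
(a): fails — uRs, uR²t but no w* with sRw* and t=w*.
(b): fails — uRy, uR²u but no t with yRt and u=t.
(c): satisfies the condition.
(d): fails — aRc, aR²c but no w with cRw and c=w.
Valid on: (c).

(c)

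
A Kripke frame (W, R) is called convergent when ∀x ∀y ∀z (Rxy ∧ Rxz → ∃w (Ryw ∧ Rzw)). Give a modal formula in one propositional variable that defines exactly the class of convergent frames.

◇□ψ → □◇ψ

A defining formula is ◇□ψ → □◇ψ (the .2 axiom).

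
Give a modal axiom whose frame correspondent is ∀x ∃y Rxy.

A defining formula is □r → ◇r (the D axiom).
Suppose □r→◇r is valid. At any x set V(r)=W. Then □r at x, so ◇r at x, so x has a successor.

□r → ◇r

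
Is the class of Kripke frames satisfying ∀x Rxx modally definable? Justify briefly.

This is a Sahlqvist condition; the T axiom □p → p defines it.

Yes — defined by □p → p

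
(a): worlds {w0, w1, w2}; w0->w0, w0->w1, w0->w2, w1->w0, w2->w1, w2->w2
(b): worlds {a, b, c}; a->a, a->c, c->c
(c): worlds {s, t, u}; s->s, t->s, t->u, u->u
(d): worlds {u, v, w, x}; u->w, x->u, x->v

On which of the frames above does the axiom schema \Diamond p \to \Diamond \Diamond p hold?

The schema corresponds to a generalized confluence (Geach) condition: \forall x \forall y (xRy \to \exists w (y = w \wedge x R^2 w)).
(a): holds.
(b): holds.
(c): holds.
(d): fails — uRw but no t with w=t and uR²t.

(a), (b), (c)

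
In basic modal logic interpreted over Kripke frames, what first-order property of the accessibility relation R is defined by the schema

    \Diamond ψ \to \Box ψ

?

Partial functionality

Suppose ◇ψ→□ψ is valid. Take Rxy, Rxz and set V(ψ)={y}. Then ◇ψ at x, so □ψ at x, so ψ at z, i.e. z=y.
Conversely, on a frame with partial functionality the schema holds at every world under every valuation.
Frame condition: \forall x \forall y \forall z (Rxy \wedge Rxz \to y = z).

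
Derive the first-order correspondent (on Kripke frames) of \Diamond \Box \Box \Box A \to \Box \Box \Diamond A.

\forall x \forall y \forall z ((xRy \wedge x R^2 z) \to \exists w (y R^3 w \wedge zRw))

This is a Sahlqvist (Geach-type) schema ◇^1□^3A → □^2◇^1A.
Minimal-valuation argument: fix x; take any y with xR^1y and any z with xR^2z. Set V(A) to the set of worlds R-reachable from y in exactly 3 steps. Then □^3A holds at y, so the antecedent holds at x; validity forces ◇^1A at z, giving a w with zR^1w and yR^3w.
First-order correspondent: \forall x \forall y \forall z ((xRy \wedge x R^2 z) \to \exists w (y R^3 w \wedge zRw)).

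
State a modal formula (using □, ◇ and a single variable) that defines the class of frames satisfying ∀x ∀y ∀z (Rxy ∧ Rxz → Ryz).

A defining formula is ◇s → □◇s (the 5 axiom).
Suppose ◇s→□◇s is valid. Take Rxy, Rxz and set V(s)={y}. Then ◇s at x, so □◇s at x, so ◇s at z, so some w with Rzw has s; w=y, i.e. Rzy. By symmetry of the argument, Ryz.

◇s → □◇s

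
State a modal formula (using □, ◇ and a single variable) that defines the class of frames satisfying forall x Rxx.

□r → r

The condition is reflexivity. The T schema □r → r defines it.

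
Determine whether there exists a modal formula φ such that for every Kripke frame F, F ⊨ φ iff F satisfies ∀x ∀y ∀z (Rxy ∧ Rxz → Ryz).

Yes, by ◇r → □◇r

The condition is the Euclidean property. A defining modal formula is ◇r → □◇r.
Suppose ◇r→□◇r is valid. Take Rxy, Rxz and set V(r)={y}. Then ◇r at x, so □◇r at x, so ◇r at z, so some w with Rzw has r; w=y, i.e. Rzy. By symmetry of the argument, Ryz.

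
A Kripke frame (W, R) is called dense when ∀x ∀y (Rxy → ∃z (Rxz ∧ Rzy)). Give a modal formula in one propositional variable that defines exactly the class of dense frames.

□□r → □r

The condition is density. The C4 schema □□r → □r defines it.
Suppose □□r→□r is valid. Take Rxy and set V(r)={w : xR²w}. Then □□r at x, so □r at x, so r at y, i.e. ∃z(Rxz∧Rzy).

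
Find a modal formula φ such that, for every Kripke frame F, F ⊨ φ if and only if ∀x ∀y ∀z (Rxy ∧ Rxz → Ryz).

◇s → □◇s

This is the Euclidean property; the standard corresponding axiom is 5: ◇s → □◇s.
Suppose ◇s→□◇s is valid. Take Rxy, Rxz and set V(s)={y}. Then ◇s at x, so □◇s at x, so ◇s at z, so some w with Rzw has s; w=y, i.e. Rzy. By symmetry of the argument, Ryz.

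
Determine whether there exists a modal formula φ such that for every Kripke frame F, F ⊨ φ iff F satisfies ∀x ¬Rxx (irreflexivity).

Any modally definable frame class is closed under surjective bounded morphisms.
The 3-cycle (worlds s,t,u with s→t→u→s) is irreflexive, and the map sending every world to a single reflexive point • is a surjective bounded morphism (forth: every edge maps to (•,•); back: every world has a successor). So any modal formula valid on the 3-cycle is also valid on the reflexive point, which is not irreflexive.
So no modal formula (or set of formulas) defines exactly the irreflexive frames.

Not modally definable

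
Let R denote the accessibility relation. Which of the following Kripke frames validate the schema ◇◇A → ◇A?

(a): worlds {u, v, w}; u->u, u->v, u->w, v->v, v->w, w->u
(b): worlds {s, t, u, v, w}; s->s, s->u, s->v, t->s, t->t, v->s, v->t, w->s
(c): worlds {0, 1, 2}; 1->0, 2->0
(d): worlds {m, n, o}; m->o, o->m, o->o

(c)

The schema corresponds to a generalized confluence (Geach) condition: ∀x ∀y (xR²y → ∃w (y = w ∧ xRw)).
(a): fails — vR²u but no t with u=t and vRt.
(b): fails — sR²t but no w* with t=w* and sRw*.
(c): ✓.
(d): fails — mR²m but no w with m=w and mRw.
Valid on: (c).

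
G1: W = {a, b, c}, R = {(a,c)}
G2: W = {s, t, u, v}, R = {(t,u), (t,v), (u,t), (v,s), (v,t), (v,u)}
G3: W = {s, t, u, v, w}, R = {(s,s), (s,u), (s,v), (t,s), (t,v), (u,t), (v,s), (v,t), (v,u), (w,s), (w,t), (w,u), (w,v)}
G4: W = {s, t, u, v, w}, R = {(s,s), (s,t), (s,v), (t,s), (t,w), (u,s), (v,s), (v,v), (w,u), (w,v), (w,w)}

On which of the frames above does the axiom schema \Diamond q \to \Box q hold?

Frame correspondent (Sahlqvist): \forall x \forall y \forall z (Rxy \wedge Rxz \to y = z) — i.e. partial functionality.
G1: satisfies the condition.
G2: fails — t sees both u and v.
G3: fails — s sees both s and u.
G4: fails — s sees both s and t.

G1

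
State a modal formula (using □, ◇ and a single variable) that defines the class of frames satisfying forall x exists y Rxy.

This is seriality; the standard corresponding axiom is D: □s → ◇s.
Suppose □s→◇s is valid. At any x set V(s)=W. Then □s at x, so ◇s at x, so x has a successor.

□s → ◇s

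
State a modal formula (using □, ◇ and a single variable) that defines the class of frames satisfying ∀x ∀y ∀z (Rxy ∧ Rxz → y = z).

◇s → □s

A defining formula is ◇s → □s (the CD axiom).
Suppose ◇s→□s is valid. Take Rxy, Rxz and set V(s)={y}. Then ◇s at x, so □s at x, so s at z, i.e. z=y.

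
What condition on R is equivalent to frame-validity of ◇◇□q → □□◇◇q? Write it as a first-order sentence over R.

This is a Sahlqvist (Geach-type) schema ◇^2□^1q → □^2◇^2q.
Minimal-valuation argument: fix x; take any y with xR^2y and any z with xR^2z. Set V(q) to the set of worlds R-reachable from y in exactly 1 step. Then □^1q holds at y, so the antecedent holds at x; validity forces ◇^2q at z, giving a w with zR^2w and yR^1w.
First-order correspondent: ∀x ∀y ∀z ((xR²y ∧ xR²z) → ∃w (yRw ∧ zR²w)).

∀x ∀y ∀z ((xR²y ∧ xR²z) → ∃w (yRw ∧ zR²w))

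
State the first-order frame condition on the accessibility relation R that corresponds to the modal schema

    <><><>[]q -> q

This is a Sahlqvist (Geach-type) schema ◇^3□^1q → □^0◇^0q.
Minimal-valuation argument: fix x; take any y with xR^3y and any z with xR^0z. Set V(q) to the set of worlds R-reachable from y in exactly 1 step. Then □^1q holds at y, so the antecedent holds at x; validity forces ◇^0q at z, giving a w with zR^0w and yR^1w.
First-order correspondent: forall x forall y (x R^3 y -> exists w (yRw & x = w)).

forall x forall y (x R^3 y -> exists w (yRw & x = w))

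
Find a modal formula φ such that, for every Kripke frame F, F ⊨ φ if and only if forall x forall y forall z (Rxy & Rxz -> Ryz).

The condition is the Euclidean property. The 5 schema ◇ψ → □◇ψ defines it.
Suppose ◇ψ→□◇ψ is valid. Take Rxy, Rxz and set V(ψ)={y}. Then ◇ψ at x, so □◇ψ at x, so ◇ψ at z, so some w with Rzw has ψ; w=y, i.e. Rzy. By symmetry of the argument, Ryz.

◇ψ → □◇ψ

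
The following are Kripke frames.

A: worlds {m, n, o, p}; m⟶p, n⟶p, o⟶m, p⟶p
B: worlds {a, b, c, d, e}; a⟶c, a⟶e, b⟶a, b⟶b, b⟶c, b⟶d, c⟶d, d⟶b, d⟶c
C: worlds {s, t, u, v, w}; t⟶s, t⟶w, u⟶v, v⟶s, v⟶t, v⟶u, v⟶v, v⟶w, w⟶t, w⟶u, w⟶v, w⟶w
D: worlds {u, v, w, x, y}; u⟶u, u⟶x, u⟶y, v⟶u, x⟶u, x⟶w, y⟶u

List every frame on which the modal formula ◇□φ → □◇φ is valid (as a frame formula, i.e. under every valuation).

Frame correspondent (Sahlqvist): ∀x ∀y ∀z (Rxy ∧ Rxz → ∃w (Ryw ∧ Rzw)) — i.e. convergence.
A: satisfies the condition.
B: fails — Rae and Rae but e and e have no common successor.
C: fails — Rts and Rts but s and s have no common successor.
D: fails — Rxw and Rxw but w and w have no common successor.

A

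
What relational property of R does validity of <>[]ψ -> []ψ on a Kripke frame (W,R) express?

The Euclidean property

This is a form of the 5 axiom.
It corresponds to the Euclidean property: forall x forall y forall z (Rxy & Rxz -> Ryz).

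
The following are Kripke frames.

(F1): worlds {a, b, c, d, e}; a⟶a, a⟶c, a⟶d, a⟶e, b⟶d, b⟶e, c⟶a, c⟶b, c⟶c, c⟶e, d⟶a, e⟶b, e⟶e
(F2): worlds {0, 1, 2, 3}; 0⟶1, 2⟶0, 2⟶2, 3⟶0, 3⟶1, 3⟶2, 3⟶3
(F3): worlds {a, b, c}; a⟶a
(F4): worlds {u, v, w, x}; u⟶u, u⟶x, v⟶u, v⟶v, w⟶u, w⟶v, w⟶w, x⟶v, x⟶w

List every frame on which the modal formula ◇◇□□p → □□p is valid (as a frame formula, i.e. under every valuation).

(F3)

Frame correspondent (Sahlqvist): ∀x ∀y ∀z ((xR²y ∧ xR²z) → ∃w (yR²w ∧ z = w)) — i.e. a generalized confluence (Geach) condition.
(F1): fails — aR²b, aR²c but no w with bR²w and c=w.
(F2): fails — 2R²0, 2R²0 but no w with 0R²w and 0=w.
(F3): ✓.
(F4): fails — uR²v, uR²w but no t with vR²t and w=t.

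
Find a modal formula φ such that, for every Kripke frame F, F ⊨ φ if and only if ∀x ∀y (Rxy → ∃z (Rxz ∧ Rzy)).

□□p → □p

This is density; the standard corresponding axiom is C4: □□p → □p.
Suppose □□p→□p is valid. Take Rxy and set V(p)={w : xR²w}. Then □□p at x, so □p at x, so p at y, i.e. ∃z(Rxz∧Rzy).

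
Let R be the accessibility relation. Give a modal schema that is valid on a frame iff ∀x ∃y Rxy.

□ψ → ◇ψ

The condition is seriality. The D schema □ψ → ◇ψ defines it.
Suppose □ψ→◇ψ is valid. At any x set V(ψ)=W. Then □ψ at x, so ◇ψ at x, so x has a successor.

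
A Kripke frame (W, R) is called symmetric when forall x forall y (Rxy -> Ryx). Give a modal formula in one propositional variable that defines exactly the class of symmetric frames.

A defining formula is s → □◇s (the B axiom).
Suppose s→□◇s is valid. Take Rxy and set V(s)={x}. Then s at x, so □◇s at x, so ◇s at y, so some z with Ryz has s; z=x, i.e. Ryx.

s → □◇s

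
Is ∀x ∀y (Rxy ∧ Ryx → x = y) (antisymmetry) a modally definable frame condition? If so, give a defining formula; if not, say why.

If a class were modally definable it would be closed under surjective bounded morphisms (Goldblatt–Thomason).
The 6-cycle (worlds s,t,u,v,w,x with s→t→u→v→w→x→s) is antisymmetric. Sending even-indexed worlds to a and odd-indexed worlds to b is a surjective bounded morphism onto the two-world frame with a↔b, which is not antisymmetric.
Hence antisymmetry is not modally definable.

Not modally definable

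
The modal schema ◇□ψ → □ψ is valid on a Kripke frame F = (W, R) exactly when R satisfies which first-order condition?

Replacing ψ by ¬ψ and contraposing gives the equivalent schema ◇ψ → □◇ψ.
Suppose ◇ψ→□◇ψ is valid. Take Rxy, Rxz and set V(ψ)={y}. Then ◇ψ at x, so □◇ψ at x, so ◇ψ at z, so some w with Rzw has ψ; w=y, i.e. Rzy. By symmetry of the argument, Ryz.
Conversely, on a frame with the Euclidean property the schema holds at every world under every valuation.
So the correspondent is the Euclidean property.

The Euclidean property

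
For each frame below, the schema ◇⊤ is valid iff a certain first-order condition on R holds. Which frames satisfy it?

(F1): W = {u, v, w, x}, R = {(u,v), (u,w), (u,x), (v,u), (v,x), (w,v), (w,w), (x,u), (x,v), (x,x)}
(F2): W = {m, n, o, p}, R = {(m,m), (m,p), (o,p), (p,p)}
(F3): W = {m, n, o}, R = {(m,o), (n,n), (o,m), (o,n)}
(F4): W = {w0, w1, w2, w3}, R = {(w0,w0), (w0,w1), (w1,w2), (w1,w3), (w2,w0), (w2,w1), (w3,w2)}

The schema corresponds to seriality: ∀x ∃y Rxy.
(F1): condition met.
(F2): fails — world n has no successor.
(F3): condition met.
(F4): condition met.
Valid on: (F1), (F3), (F4).

(F1), (F3), (F4)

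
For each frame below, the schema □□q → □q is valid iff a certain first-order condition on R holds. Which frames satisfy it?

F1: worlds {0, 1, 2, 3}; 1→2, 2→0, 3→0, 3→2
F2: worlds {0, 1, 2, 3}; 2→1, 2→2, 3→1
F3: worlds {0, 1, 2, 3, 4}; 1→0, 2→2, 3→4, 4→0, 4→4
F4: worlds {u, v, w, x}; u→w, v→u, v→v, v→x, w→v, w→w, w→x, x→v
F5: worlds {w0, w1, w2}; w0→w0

Frame correspondent (Sahlqvist): ∀x ∀y (Rxy → ∃z (Rxz ∧ Rzy)) — i.e. density.
F1: fails — R12 but no z with R1z and Rz2.
F2: fails — R31 but no z with R3z and Rz1.
F3: fails — R10 but no z with R1z and Rz0.
F4: satisfies the condition.
F5: satisfies the condition.
Valid on: F4, F5.

F4, F5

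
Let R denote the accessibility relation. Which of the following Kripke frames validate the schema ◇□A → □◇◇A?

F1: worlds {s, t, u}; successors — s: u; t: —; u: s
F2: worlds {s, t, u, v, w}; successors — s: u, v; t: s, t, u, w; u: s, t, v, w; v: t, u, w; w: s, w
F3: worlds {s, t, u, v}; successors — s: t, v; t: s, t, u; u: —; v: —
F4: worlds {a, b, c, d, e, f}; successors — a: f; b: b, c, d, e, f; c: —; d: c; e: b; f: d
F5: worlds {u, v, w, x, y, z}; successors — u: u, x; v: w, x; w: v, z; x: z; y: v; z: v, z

F2

The schema corresponds to a generalized confluence (Geach) condition: ∀x ∀y ∀z ((xRy ∧ xRz) → ∃w (yRw ∧ zR²w)).
F1: fails — sRu, sRu but no w with uRw and uR²w.
F2: satisfies the condition.
F3: fails — sRt, sRv but no w with tRw and vR²w.
F4: fails — aRf, aRf but no w with fRw and fR²w.
F5: fails — uRu, uRx but no t with uRt and xR²t.
Valid on: F2.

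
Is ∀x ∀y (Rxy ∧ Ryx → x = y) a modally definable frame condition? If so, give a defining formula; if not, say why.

No

Any modally definable frame class is closed under surjective bounded morphisms.
The 4-cycle (worlds a,b,c,d with a→b→c→d→a) is antisymmetric. Sending even-indexed worlds to a and odd-indexed worlds to b is a surjective bounded morphism onto the two-world frame with a↔b, which is not antisymmetric.
So the class is not modally definable.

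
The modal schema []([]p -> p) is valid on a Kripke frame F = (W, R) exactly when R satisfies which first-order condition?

shift-reflexivity: forall x forall y (Rxy -> Ryy)

Suppose □(□p→p) is valid. Take Rxy and set V(p)={w : Ryw}. Then at y, □p holds; since □(□p→p) at x, □p→p at y, so p at y, i.e. Ryy.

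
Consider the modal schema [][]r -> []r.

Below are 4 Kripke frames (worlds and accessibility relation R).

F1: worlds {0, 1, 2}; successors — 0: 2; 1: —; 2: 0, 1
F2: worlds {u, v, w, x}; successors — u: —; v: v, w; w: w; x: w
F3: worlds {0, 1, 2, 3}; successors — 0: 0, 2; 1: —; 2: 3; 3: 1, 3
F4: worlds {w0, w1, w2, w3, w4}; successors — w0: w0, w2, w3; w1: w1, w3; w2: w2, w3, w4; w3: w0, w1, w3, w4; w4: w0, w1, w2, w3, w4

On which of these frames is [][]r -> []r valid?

This is the axiom for density; its first-order frame correspondent is forall x forall y (Rxy -> exists z (Rxz & Rzy)).
F1: fails — R20 but no z with R2z and Rz0.
F2: satisfies the condition.
F3: satisfies the condition.
F4: satisfies the condition.
Valid on: F2, F3, F4.

F2, F3, F4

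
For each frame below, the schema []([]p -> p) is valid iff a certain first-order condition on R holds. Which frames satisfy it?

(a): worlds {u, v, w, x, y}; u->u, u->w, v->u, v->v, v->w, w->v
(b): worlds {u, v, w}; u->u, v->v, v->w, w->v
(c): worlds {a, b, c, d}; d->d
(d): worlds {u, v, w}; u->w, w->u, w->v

The schema corresponds to shift-reflexivity: forall x forall y (Rxy -> Ryy).
(a): fails — Ruw but not Rww.
(b): fails — Rvw but not Rww.
(c): condition met.
(d): fails — Rwu but not Ruu.

(c)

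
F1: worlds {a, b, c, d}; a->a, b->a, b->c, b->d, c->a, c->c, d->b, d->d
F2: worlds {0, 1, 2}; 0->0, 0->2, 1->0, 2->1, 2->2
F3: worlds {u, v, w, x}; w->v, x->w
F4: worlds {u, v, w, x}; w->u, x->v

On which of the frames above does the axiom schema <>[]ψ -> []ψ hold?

This is the axiom for the Euclidean property; its first-order frame correspondent is forall x forall y forall z (Rxy & Rxz -> Ryz).
F1: fails — Rbc and Rbd but not Rcd.
F2: fails — R02 and R00 but not R20.
F3: fails — Rwv and Rwv but not Rvv.
F4: fails — Rwu and Rwu but not Ruu.

none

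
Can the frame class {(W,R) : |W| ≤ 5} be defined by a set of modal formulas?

No

If a class were modally definable it would be closed under disjoint unions (Goldblatt–Thomason).
Any modal formula valid on each of 6 disjoint one-world frames is valid on their disjoint union (validity is preserved under disjoint unions). Each one-world frame has |W|=1≤5, but the union has |W|=6.
So the class is not modally definable.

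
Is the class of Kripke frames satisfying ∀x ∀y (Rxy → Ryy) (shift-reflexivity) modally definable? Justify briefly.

The condition is shift-reflexivity. A defining modal formula is □(□r → r).

Yes — defined by □(□r → r)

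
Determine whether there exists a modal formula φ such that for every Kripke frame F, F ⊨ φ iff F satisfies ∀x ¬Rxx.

Not modally definable

If a class were modally definable it would be closed under surjective bounded morphisms (Goldblatt–Thomason).
The 2-cycle (worlds s,t with s→t→s) is irreflexive, and the map sending every world to a single reflexive point • is a surjective bounded morphism (forth: every edge maps to (•,•); back: every world has a successor). So any modal formula valid on the 2-cycle is also valid on the reflexive point, which is not irreflexive.
So no modal formula (or set of formulas) defines exactly the irreflexive frames.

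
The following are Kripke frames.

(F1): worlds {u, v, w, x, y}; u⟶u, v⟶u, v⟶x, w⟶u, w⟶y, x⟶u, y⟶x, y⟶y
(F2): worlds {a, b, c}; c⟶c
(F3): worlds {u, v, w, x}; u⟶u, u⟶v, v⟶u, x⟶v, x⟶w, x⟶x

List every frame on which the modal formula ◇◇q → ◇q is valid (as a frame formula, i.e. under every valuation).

The schema corresponds to transitivity: ∀x ∀y ∀z (Rxy ∧ Ryz → Rxz).
(F1): fails — Ryx and Rxu but not Ryu.
(F2): holds.
(F3): fails — Rvu and Ruv but not Rvv.
Valid on: (F2).

(F2)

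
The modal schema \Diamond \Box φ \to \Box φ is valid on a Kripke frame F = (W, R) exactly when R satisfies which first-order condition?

The Euclidean property

Equivalently (dual form): ◇φ → □◇φ.
Suppose ◇φ→□◇φ is valid. Take Rxy, Rxz and set V(φ)={y}. Then ◇φ at x, so □◇φ at x, so ◇φ at z, so some w with Rzw has φ; w=y, i.e. Rzy. By symmetry of the argument, Ryz.
The converse is a direct semantic check.
Frame condition: \forall x \forall y \forall z (Rxy \wedge Rxz \to Ryz).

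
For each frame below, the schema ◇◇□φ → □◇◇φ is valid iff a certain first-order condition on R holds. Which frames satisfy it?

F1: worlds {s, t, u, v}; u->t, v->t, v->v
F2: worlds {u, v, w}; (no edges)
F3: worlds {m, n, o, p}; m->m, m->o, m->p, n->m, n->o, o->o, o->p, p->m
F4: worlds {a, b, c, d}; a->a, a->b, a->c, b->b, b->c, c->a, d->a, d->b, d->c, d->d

The schema corresponds to a generalized confluence (Geach) condition: ∀x ∀y ∀z ((xR²y ∧ xRz) → ∃w (yRw ∧ zR²w)).
F1: fails — vR²t, vRt but no w with tRw and tR²w.
F2: ✓.
F3: ✓.
F4: ✓.

F2, F3, F4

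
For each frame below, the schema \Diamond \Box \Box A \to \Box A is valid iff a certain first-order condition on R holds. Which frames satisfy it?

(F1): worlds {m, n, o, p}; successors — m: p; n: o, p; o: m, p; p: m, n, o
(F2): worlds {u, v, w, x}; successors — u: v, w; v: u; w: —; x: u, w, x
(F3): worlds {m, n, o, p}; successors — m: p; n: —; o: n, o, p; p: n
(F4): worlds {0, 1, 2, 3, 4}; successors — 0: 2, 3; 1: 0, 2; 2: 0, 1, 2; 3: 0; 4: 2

This is the axiom for a generalized confluence (Geach) condition; its first-order frame correspondent is \forall x \forall y \forall z ((xRy \wedge xRz) \to \exists w (y R^2 w \wedge z = w)).
(F1): fails — oRm, oRp but no w with mR²w and p=w.
(F2): fails — uRw, uRv but no t with wR²t and v=t.
(F3): fails — mRp, mRp but no w with pR²w and p=w.
(F4): condition met.

(F4)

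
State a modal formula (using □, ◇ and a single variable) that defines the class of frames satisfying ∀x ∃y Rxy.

A defining formula is □ψ → ◇ψ (the D axiom).

□ψ → ◇ψ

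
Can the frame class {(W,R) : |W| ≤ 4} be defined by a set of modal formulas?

Modal frame validity is preserved under disjoint unions.
Any modal formula valid on each of 5 disjoint one-world frames is valid on their disjoint union (validity is preserved under disjoint unions). Each one-world frame has |W|=1≤4, but the union has |W|=5.
Hence having at most 4 worlds is not modally definable.

No — not modally definable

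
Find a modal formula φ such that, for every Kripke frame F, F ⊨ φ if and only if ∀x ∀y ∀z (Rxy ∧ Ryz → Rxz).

□s → □□s

A defining formula is □s → □□s (the 4 axiom).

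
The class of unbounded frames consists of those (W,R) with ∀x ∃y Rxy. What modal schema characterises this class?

A defining formula is □p → ◇p (the D axiom).
Suppose □p→◇p is valid. At any x set V(p)=W. Then □p at x, so ◇p at x, so x has a successor.

□p → ◇p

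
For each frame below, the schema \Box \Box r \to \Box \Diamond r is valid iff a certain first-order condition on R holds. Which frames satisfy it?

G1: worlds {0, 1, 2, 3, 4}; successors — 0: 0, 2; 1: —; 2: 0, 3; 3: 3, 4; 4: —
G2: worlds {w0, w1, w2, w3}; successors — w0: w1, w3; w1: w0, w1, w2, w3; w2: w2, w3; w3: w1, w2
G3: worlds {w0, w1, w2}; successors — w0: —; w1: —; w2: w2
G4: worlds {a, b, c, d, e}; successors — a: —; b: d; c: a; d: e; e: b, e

G2, G3

The schema corresponds to a generalized confluence (Geach) condition: \forall x \forall z (xRz \to \exists w (x R^2 w \wedge zRw)).
G1: fails — 3R4 but no w with 3R²w and 4Rw.
G2: satisfies the condition.
G3: satisfies the condition.
G4: fails — cRa but no w with cR²w and aRw.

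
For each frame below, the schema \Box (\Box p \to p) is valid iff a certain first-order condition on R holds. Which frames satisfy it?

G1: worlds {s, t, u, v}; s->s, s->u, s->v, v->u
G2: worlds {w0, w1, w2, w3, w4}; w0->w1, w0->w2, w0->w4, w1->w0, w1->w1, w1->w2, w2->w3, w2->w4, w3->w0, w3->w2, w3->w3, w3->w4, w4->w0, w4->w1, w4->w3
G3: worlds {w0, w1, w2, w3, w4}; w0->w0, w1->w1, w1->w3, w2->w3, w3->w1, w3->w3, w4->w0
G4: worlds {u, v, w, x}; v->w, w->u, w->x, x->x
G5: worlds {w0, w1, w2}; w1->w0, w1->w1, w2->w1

G3

This is the axiom for shift-reflexivity; its first-order frame correspondent is \forall x \forall y (Rxy \to Ryy).
G1: fails — Rsu but not Ruu.
G2: fails — Rw1w0 but not Rw0w0.
G3: satisfies the condition.
G4: fails — Rwu but not Ruu.
G5: fails — Rw1w0 but not Rw0w0.
Valid on: G3.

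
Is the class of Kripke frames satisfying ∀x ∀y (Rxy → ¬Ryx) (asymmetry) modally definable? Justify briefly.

Any modally definable frame class is closed under surjective bounded morphisms.
The 5-cycle (worlds 0,1,2,3,4 with 0→1→2→3→4→0) is asymmetric. Mapping every world to a single reflexive point • is a surjective bounded morphism, and the reflexive point is not asymmetric (R•• but asymmetry requires ¬R••).
Hence asymmetry is not modally definable.

Not definable by any modal formula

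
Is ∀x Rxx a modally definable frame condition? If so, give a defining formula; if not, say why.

This is a Sahlqvist condition; the T axiom □q → q defines it.
Suppose □q→q is valid. At any x set V(q)={w : Rxw}. Then □q holds at x, so q holds at x, i.e. Rxx.

Yes — defined by □q → q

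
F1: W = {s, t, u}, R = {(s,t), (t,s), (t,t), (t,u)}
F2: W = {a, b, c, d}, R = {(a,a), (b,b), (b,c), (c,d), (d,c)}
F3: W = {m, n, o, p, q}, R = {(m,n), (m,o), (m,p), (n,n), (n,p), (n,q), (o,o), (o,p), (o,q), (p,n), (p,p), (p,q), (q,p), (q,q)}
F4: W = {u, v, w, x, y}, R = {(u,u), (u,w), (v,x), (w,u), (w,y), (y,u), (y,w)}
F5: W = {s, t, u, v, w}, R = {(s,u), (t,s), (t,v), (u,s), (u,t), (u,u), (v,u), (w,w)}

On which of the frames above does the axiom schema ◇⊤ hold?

The schema corresponds to seriality: ∀x ∃y Rxy.
F1: fails — world u has no successor.
F2: holds.
F3: holds.
F4: fails — world x has no successor.
F5: holds.

F2, F3, F5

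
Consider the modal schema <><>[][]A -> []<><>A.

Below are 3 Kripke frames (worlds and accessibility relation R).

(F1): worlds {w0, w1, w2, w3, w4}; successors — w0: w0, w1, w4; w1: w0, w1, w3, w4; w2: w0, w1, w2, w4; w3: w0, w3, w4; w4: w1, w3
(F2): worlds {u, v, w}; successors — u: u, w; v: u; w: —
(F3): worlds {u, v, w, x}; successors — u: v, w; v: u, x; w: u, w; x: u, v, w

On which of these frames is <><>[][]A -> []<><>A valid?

(F1), (F3)

The schema corresponds to a generalized confluence (Geach) condition: forall x forall y forall z ((x R^2 y & xRz) -> exists w (y R^2 w & z R^2 w)).
(F1): ✓.
(F2): fails — uR²u, uRw but no t with uR²t and wR²t.
(F3): ✓.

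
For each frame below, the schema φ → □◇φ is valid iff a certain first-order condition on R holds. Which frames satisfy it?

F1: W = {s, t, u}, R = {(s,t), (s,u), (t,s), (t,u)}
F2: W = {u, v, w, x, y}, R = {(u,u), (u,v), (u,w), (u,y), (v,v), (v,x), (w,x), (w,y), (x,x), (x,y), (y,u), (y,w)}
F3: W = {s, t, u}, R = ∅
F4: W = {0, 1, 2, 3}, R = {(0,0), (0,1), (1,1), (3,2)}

This is the axiom for symmetry; its first-order frame correspondent is ∀x ∀y (Rxy → Ryx).
F1: fails — Rsu but not Rus.
F2: fails — Ruv but not Rvu.
F3: satisfies the condition.
F4: fails — R01 but not R10.

F3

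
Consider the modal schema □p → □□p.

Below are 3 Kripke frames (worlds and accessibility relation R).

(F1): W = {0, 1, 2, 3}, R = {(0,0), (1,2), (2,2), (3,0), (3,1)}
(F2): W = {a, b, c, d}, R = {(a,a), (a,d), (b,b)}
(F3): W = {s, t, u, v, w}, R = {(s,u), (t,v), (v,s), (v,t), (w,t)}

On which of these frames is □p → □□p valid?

Frame correspondent (Sahlqvist): ∀x ∀y ∀z (Rxy ∧ Ryz → Rxz) — i.e. transitivity.
(F1): fails — R31 and R12 but not R32.
(F2): ✓.
(F3): fails — Rwt and Rtv but not Rwv.
Valid on: (F2).

(F2)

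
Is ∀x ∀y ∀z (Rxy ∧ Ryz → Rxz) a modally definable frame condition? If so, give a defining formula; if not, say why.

Yes, by □q → □□q

The condition is transitivity. A defining modal formula is □q → □□q.
Suppose □q→□□q is valid. Take Rxy, Ryz and set V(q)={w : Rxw}. Then □q at x, so □□q at x, so □q at y, so q at z, i.e. Rxz.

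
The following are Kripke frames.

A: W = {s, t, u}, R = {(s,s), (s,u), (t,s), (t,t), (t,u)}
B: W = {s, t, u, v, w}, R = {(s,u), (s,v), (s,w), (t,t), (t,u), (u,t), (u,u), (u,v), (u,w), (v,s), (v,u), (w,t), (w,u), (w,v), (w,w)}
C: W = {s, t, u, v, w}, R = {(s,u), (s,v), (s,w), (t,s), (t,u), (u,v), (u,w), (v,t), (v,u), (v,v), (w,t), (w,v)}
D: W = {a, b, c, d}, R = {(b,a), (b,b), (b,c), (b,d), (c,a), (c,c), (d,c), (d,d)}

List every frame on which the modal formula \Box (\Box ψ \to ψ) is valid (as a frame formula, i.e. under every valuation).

This is the axiom for shift-reflexivity; its first-order frame correspondent is \forall x \forall y (Rxy \to Ryy).
A: fails — Rtu but not Ruu.
B: fails — Ruv but not Rvv.
C: fails — Rwt but not Rtt.
D: fails — Rba but not Raa.

none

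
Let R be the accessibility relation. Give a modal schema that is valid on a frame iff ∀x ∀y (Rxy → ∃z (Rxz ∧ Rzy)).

□□s → □s

This is density; the standard corresponding axiom is C4: □□s → □s.
Suppose □□s→□s is valid. Take Rxy and set V(s)={w : xR²w}. Then □□s at x, so □s at x, so s at y, i.e. ∃z(Rxz∧Rzy).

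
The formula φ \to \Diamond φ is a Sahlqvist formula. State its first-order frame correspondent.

This is a form of the T axiom.
It corresponds to reflexivity: \forall x Rxx.

Reflexivity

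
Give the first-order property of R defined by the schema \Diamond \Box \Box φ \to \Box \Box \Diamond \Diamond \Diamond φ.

\forall x \forall y \forall z ((xRy \wedge x R^2 z) \to \exists w (y R^2 w \wedge z R^3 w))

This is a Sahlqvist (Geach-type) schema ◇^1□^2φ → □^2◇^3φ.
Minimal-valuation argument: fix x; take any y with xR^1y and any z with xR^2z. Set V(φ) to the set of worlds R-reachable from y in exactly 2 steps. Then □^2φ holds at y, so the antecedent holds at x; validity forces ◇^3φ at z, giving a w with zR^3w and yR^2w.
First-order correspondent: \forall x \forall y \forall z ((xRy \wedge x R^2 z) \to \exists w (y R^2 w \wedge z R^3 w)).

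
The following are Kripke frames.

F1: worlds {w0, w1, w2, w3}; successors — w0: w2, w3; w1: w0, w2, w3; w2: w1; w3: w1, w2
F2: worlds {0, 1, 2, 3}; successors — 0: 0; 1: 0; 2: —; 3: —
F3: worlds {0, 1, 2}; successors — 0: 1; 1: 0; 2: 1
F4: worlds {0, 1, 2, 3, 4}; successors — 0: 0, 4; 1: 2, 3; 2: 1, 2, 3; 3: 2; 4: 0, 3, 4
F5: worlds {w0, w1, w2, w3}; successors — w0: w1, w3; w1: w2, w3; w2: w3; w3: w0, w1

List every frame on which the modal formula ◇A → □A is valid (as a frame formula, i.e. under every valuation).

F2, F3

This is the axiom for partial functionality; its first-order frame correspondent is ∀x ∀y ∀z (Rxy ∧ Rxz → y = z).
F1: fails — w0 sees both w2 and w3.
F2: satisfies the condition.
F3: satisfies the condition.
F4: fails — 0 sees both 0 and 4.
F5: fails — w0 sees both w1 and w3.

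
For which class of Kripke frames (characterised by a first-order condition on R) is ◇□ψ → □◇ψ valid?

convergence

This schema is the .2 axiom.
It corresponds to convergence: ∀x ∀y ∀z (Rxy ∧ Rxz → ∃w (Ryw ∧ Rzw)).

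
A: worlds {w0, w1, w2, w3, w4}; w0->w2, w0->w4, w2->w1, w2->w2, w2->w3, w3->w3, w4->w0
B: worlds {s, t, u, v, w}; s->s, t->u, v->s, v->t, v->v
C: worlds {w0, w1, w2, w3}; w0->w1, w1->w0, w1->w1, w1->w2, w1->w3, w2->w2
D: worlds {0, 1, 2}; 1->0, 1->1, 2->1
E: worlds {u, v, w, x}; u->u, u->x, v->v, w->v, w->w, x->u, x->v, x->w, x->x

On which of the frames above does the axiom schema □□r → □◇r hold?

E

Frame correspondent (Sahlqvist): ∀x ∀z (xRz → ∃w (xR²w ∧ zRw)) — i.e. a generalized confluence (Geach) condition.
A: fails — w2Rw1 but no w with w2R²w and w1Rw.
B: fails — tRu but no w* with tR²w* and uRw*.
C: fails — w1Rw3 but no w with w1R²w and w3Rw.
D: fails — 1R0 but no w with 1R²w and 0Rw.
E: ✓.
Valid on: E.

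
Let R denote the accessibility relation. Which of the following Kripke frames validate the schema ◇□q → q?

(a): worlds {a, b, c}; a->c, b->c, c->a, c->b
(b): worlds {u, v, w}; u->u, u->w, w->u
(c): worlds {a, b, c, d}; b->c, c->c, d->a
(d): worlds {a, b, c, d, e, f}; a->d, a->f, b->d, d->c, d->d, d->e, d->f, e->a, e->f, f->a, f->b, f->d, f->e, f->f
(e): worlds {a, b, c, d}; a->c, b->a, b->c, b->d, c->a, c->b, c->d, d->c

(a), (b)

Frame correspondent (Sahlqvist): ∀x ∀y (xRy → ∃w (yRw ∧ x = w)) — i.e. a generalized confluence (Geach) condition.
(a): ✓.
(b): ✓.
(c): fails — bRc but no w with cRw and b=w.
(d): fails — aRd but no w with dRw and a=w.
(e): fails — bRa but no w with aRw and b=w.
Valid on: (a), (b).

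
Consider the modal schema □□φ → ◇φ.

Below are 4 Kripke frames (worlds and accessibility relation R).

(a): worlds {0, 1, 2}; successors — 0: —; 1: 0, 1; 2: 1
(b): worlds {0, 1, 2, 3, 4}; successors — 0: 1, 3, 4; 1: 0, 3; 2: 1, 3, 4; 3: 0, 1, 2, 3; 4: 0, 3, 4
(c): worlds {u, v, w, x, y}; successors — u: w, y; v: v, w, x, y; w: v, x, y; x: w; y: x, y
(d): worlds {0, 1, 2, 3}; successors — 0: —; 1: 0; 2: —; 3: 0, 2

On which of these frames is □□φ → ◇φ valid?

(b)

Frame correspondent (Sahlqvist): ∀x ∃w (xR²w ∧ xRw) — i.e. a generalized confluence (Geach) condition.
(a): fails — at 0 but no w with 0R²w and 0Rw.
(b): satisfies the condition.
(c): fails — at x but no t with xR²t and xRt.
(d): fails — at 0 but no w with 0R²w and 0Rw.
Valid on: (b).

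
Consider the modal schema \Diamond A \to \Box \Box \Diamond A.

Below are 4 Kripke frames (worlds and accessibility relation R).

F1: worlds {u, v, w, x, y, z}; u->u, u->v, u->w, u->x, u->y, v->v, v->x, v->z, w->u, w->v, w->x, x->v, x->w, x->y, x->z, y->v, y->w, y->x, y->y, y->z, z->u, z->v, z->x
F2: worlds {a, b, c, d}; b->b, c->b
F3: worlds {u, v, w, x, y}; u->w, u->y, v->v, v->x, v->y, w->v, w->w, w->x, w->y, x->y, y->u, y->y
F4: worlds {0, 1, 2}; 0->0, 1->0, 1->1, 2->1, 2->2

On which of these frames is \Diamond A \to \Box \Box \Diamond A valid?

This is the axiom for a generalized confluence (Geach) condition; its first-order frame correspondent is \forall x \forall y \forall z ((xRy \wedge x R^2 z) \to \exists w (y = w \wedge zRw)).
F1: fails — uRu, uR²v but no t with u=t and vRt.
F2: satisfies the condition.
F3: fails — uRw, uR²v but no t with w=t and vRt.
F4: fails — 1R1, 1R²0 but no w with 1=w and 0Rw.
Valid on: F2.

F2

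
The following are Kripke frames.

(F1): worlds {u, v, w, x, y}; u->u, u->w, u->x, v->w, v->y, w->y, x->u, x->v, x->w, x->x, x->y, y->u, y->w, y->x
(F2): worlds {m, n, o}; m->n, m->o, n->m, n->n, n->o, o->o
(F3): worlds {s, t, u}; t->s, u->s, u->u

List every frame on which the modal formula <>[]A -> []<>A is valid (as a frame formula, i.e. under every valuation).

(F2)

Frame correspondent (Sahlqvist): forall x forall y forall z (Rxy & Rxz -> exists w (Ryw & Rzw)) — i.e. convergence.
(F1): fails — Ruw and Ruu but w and u have no common successor.
(F2): condition met.
(F3): fails — Rts and Rts but s and s have no common successor.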